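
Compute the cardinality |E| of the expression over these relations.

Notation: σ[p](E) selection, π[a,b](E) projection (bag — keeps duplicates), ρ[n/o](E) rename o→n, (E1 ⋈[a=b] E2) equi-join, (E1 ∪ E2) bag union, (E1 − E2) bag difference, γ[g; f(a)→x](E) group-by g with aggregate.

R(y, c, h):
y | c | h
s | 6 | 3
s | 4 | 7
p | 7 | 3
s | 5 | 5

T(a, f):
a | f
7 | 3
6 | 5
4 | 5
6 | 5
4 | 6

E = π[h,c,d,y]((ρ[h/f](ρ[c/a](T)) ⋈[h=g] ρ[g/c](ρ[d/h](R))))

Per-node cardinality:
  T → 5
  ρ[c/a](T) → 5
  ρ[h/f](ρ[c/a](T)) → 5
  R → 4
  ρ[d/h](R) → 4
  ρ[g/c](ρ[d/h](R)) → 4
  (ρ[h/f](ρ[c/a](T)) ⋈[h=g] ρ[g/c](ρ[d/h](R))) → 4
  π[h,c,d,y]((ρ[h/f](ρ[c/a](T)) ⋈[h=g] ρ[g/c](ρ[d/h](R)))) → 4

|E| = 4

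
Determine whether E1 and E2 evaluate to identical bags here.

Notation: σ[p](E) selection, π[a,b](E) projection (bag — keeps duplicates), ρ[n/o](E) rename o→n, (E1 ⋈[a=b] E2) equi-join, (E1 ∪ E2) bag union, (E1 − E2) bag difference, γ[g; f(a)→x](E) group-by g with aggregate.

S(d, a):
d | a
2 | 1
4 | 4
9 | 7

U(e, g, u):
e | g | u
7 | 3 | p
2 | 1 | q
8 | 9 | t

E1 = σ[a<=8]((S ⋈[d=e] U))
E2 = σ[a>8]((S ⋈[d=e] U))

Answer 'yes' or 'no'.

E1 row counts bottom-up:
  S → 3
  U → 3
  (S ⋈[d=e] U) → 1
  σ[a<=8]((S ⋈[d=e] U)) → 1
E2 row counts bottom-up:
  S → 3
  U → 3
  (S ⋈[d=e] U) → 1
  σ[a>8]((S ⋈[d=e] U)) → 0

E1 result:
d | a | e | g | u
2 | 1 | 2 | 1 | q
E2 result:
d | a | e | g | u
(0 rows)
Witness: (2, 1, 2, 1, 'q') appears 1× in E1 but 0× in E2.

no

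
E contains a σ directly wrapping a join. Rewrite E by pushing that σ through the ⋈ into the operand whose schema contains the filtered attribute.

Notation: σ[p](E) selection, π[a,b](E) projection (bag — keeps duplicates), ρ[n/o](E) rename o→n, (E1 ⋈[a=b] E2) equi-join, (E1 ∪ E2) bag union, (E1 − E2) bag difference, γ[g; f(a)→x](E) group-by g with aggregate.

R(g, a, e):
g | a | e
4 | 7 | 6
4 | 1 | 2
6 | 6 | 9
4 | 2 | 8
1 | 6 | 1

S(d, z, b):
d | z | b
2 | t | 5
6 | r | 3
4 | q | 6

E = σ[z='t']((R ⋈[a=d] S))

σ filters on z, owned by the right side.
E' = (R ⋈[a=d] σ[z='t'](S))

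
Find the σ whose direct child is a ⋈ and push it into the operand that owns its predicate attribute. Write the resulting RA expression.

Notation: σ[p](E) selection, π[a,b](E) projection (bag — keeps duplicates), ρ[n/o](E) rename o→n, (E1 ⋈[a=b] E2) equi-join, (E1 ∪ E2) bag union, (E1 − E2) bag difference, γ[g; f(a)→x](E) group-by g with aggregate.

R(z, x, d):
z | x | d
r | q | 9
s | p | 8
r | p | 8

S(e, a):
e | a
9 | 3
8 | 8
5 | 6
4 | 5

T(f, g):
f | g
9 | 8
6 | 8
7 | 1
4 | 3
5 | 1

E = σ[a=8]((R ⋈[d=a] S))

σ filters on a, owned by the right side.
E' = (R ⋈[d=a] σ[a=8](S))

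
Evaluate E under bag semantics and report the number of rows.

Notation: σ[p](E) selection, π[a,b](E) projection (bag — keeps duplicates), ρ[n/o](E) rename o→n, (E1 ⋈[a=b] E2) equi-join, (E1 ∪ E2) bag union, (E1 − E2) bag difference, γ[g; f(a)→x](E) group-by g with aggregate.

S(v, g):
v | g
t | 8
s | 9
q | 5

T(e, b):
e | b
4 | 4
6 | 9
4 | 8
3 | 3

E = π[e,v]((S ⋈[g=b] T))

Subexpression sizes:
  S → 3
  T → 4
  (S ⋈[g=b] T) → 2
  π[e,v]((S ⋈[g=b] T)) → 2

|E| = 2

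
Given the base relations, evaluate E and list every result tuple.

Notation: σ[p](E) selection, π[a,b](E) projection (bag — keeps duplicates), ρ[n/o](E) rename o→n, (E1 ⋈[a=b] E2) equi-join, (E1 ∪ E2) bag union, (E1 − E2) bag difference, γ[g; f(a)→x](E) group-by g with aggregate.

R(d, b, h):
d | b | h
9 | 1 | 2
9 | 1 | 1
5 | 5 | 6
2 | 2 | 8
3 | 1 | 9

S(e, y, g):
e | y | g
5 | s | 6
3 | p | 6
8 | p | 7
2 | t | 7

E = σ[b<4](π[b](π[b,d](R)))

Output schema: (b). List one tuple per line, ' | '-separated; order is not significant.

Row counts bottom-up:
  R → 5
  π[b,d](R) → 5
  π[b](π[b,d](R)) → 5
  σ[b<4](π[b](π[b,d](R))) → 4

== RESULT ==
b
1
1
1
2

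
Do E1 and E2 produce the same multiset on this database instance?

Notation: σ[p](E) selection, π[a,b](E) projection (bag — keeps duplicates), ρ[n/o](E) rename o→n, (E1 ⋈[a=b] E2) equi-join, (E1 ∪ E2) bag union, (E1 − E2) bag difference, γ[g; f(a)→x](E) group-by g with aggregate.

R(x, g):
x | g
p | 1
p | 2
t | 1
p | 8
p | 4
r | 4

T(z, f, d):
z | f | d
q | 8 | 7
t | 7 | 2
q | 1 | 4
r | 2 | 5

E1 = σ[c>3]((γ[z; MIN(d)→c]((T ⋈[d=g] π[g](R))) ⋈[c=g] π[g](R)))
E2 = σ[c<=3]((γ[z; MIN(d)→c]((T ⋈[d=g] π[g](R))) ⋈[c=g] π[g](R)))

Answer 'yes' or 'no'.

E1 per-node cardinality:
  T → 4
  R → 6
  π[g](R) → 6
  (T ⋈[d=g] π[g](R)) → 3
  γ[z; MIN(d)→c]((T ⋈[d=g] π[g](R))) → 2
  R → 6
  π[g](R) → 6
  (γ[z; MIN(d)→c]((T ⋈[d=g] π[g](R))) ⋈[c=g] π[g](R)) → 3
  σ[c>3]((γ[z; MIN(d)→c]((T ⋈[d=g] π[g](R))) ⋈[c=g] π[g](R))) → 2
E2 per-node cardinality:
  T → 4
  R → 6
  π[g](R) → 6
  (T ⋈[d=g] π[g](R)) → 3
  γ[z; MIN(d)→c]((T ⋈[d=g] π[g](R))) → 2
  R → 6
  π[g](R) → 6
  (γ[z; MIN(d)→c]((T ⋈[d=g] π[g](R))) ⋈[c=g] π[g](R)) → 3
  σ[c<=3]((γ[z; MIN(d)→c]((T ⋈[d=g] π[g](R))) ⋈[c=g] π[g](R))) → 1

E1 result:
z | c | g
q | 4 | 4
q | 4 | 4
E2 result:
z | c | g
t | 2 | 2
Witness: ('q', 4, 4) appears 2× in E1 but 0× in E2.

no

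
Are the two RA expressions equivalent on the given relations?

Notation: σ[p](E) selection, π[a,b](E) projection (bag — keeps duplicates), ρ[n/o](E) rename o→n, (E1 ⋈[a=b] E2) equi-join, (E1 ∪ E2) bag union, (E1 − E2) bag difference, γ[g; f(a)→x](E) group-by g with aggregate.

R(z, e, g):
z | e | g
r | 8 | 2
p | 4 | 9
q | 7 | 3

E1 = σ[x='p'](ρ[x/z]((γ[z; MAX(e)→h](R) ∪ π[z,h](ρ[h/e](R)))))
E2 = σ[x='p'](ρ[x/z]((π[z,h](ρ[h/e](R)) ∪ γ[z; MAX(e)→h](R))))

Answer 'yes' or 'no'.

E1 row counts bottom-up:
  R → 3
  γ[z; MAX(e)→h](R) → 3
  R → 3
  ρ[h/e](R) → 3
  π[z,h](ρ[h/e](R)) → 3
  (γ[z; MAX(e)→h](R) ∪ π[z,h](ρ[h/e](R))) → 6
  ρ[x/z]((γ[z; MAX(e)→h](R) ∪ π[z,h](ρ[h/e](R)))) → 6
  σ[x='p'](ρ[x/z]((γ[z; MAX(e)→h](R) ∪ π[z,h](ρ[h/e](R))))) → 2
E2 row counts bottom-up:
  R → 3
  ρ[h/e](R) → 3
  π[z,h](ρ[h/e](R)) → 3
  R → 3
  γ[z; MAX(e)→h](R) → 3
  (π[z,h](ρ[h/e](R)) ∪ γ[z; MAX(e)→h](R)) → 6
  ρ[x/z]((π[z,h](ρ[h/e](R)) ∪ γ[z; MAX(e)→h](R))) → 6
  σ[x='p'](ρ[x/z]((π[z,h](ρ[h/e](R)) ∪ γ[z; MAX(e)→h](R)))) → 2

E1 and E2 produce the same multiset:
x | h
p | 4
p | 4

yes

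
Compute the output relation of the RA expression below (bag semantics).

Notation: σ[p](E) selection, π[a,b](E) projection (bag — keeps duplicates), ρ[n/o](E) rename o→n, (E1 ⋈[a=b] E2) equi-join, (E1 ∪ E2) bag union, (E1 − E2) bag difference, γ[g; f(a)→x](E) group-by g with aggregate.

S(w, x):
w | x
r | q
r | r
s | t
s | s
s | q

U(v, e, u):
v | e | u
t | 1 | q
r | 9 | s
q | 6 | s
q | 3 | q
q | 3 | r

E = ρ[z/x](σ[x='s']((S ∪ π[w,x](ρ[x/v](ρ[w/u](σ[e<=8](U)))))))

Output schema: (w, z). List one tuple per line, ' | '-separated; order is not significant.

Row counts bottom-up:
  S → 5
  U → 5
  σ[e<=8](U) → 4
  ρ[w/u](σ[e<=8](U)) → 4
  ρ[x/v](ρ[w/u](σ[e<=8](U))) → 4
  π[w,x](ρ[x/v](ρ[w/u](σ[e<=8](U)))) → 4
  (S ∪ π[w,x](ρ[x/v](ρ[w/u](σ[e<=8](U))))) → 9
  σ[x='s']((S ∪ π[w,x](ρ[x/v](ρ[w/u](σ[e<=8](U)))))) → 1
  ρ[z/x](σ[x='s']((S ∪ π[w,x](ρ[x/v](ρ[w/u](σ[e<=8](U))))))) → 1

== RESULT ==
w | z
s | s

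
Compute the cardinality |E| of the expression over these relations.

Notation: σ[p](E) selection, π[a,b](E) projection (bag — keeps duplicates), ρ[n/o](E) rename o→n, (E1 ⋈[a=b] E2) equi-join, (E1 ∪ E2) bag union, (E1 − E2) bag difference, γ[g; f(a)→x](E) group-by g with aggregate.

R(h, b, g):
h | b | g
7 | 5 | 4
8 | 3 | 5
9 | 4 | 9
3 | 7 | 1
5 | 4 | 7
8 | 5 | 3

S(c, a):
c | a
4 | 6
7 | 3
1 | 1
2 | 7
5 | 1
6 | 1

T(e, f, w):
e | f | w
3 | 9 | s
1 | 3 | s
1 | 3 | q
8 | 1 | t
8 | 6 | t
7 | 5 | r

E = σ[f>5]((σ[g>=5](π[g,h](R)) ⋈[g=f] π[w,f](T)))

Row counts bottom-up:
  R → 6
  π[g,h](R) → 6
  σ[g>=5](π[g,h](R)) → 3
  T → 6
  π[w,f](T) → 6
  (σ[g>=5](π[g,h](R)) ⋈[g=f] π[w,f](T)) → 2
  σ[f>5]((σ[g>=5](π[g,h](R)) ⋈[g=f] π[w,f](T))) → 1

|E| = 1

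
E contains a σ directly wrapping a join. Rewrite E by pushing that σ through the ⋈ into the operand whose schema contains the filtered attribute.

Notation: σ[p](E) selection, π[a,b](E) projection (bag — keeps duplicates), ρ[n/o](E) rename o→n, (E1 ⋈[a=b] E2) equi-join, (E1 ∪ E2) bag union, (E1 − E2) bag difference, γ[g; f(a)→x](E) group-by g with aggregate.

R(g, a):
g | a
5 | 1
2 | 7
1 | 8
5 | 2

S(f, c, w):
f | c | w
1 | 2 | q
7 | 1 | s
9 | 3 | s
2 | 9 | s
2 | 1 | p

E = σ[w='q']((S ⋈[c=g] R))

σ filters on w, owned by the left side.
E' = (σ[w='q'](S) ⋈[c=g] R)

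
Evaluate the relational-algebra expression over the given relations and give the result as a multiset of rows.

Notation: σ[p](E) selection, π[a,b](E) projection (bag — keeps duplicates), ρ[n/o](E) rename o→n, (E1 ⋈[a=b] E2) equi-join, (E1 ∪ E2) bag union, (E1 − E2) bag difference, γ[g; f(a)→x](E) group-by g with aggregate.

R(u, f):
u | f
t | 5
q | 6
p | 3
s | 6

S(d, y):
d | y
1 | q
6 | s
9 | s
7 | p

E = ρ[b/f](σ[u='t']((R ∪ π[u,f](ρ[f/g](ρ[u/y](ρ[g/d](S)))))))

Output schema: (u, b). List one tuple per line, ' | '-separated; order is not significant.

Subexpression sizes:
  R → 4
  S → 4
  ρ[g/d](S) → 4
  ρ[u/y](ρ[g/d](S)) → 4
  ρ[f/g](ρ[u/y](ρ[g/d](S))) → 4
  π[u,f](ρ[f/g](ρ[u/y](ρ[g/d](S)))) → 4
  (R ∪ π[u,f](ρ[f/g](ρ[u/y](ρ[g/d](S))))) → 8
  σ[u='t']((R ∪ π[u,f](ρ[f/g](ρ[u/y](ρ[g/d](S)))))) → 1
  ρ[b/f](σ[u='t']((R ∪ π[u,f](ρ[f/g](ρ[u/y](ρ[g/d](S))))))) → 1

== RESULT ==
u | b
t | 5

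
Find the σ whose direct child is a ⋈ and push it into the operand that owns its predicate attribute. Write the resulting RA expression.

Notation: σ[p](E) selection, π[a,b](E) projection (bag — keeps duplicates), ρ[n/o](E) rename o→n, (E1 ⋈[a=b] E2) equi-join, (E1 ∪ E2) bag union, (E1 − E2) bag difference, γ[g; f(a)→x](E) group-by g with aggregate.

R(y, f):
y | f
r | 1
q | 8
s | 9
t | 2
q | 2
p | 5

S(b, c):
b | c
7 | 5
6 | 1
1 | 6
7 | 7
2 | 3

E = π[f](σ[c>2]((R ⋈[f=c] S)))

σ filters on c, owned by the right side.
E' = π[f]((R ⋈[f=c] σ[c>2](S)))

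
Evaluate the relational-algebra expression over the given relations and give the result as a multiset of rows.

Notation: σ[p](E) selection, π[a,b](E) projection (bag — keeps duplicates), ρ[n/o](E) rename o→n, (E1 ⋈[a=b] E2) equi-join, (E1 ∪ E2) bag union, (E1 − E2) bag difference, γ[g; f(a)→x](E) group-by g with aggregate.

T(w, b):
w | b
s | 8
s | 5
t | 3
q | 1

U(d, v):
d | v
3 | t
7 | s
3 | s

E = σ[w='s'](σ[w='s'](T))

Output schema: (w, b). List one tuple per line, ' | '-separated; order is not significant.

Row counts bottom-up:
  T → 4
  σ[w='s'](T) → 2
  σ[w='s'](σ[w='s'](T)) → 2

== RESULT ==
w | b
s | 5
s | 8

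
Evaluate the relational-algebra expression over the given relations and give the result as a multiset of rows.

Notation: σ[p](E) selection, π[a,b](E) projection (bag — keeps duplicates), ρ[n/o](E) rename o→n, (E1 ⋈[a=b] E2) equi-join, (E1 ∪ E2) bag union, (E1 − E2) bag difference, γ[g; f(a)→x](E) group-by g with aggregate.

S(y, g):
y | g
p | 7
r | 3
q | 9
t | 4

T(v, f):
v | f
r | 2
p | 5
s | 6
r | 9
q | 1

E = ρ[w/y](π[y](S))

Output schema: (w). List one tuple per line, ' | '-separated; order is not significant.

Per-node cardinality:
  S → 4
  π[y](S) → 4
  ρ[w/y](π[y](S)) → 4

== RESULT ==
w
p
q
r
t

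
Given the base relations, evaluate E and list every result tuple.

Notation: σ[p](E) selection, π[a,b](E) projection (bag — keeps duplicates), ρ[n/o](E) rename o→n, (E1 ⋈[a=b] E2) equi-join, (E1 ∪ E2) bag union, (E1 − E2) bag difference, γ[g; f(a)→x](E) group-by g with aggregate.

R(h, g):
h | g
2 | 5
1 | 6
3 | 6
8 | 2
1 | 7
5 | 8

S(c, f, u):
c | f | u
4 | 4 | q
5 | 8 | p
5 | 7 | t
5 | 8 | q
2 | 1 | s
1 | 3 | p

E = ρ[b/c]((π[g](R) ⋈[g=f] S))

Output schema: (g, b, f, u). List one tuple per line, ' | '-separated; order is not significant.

Per-node cardinality:
  R → 6
  π[g](R) → 6
  S → 6
  (π[g](R) ⋈[g=f] S) → 3
  ρ[b/c]((π[g](R) ⋈[g=f] S)) → 3

== RESULT ==
g | b | f | u
7 | 5 | 7 | t
8 | 5 | 8 | p
8 | 5 | 8 | q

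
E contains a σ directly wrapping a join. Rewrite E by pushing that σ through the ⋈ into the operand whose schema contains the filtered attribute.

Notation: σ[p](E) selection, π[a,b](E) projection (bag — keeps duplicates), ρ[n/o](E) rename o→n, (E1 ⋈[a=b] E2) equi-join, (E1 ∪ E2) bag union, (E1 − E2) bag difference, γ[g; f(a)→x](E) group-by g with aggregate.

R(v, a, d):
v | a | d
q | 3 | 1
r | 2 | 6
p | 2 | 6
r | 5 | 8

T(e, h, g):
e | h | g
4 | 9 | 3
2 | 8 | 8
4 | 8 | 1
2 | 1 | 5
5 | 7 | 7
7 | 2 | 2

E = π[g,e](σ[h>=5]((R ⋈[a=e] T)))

σ filters on h, owned by the right side.
E' = π[g,e]((R ⋈[a=e] σ[h>=5](T)))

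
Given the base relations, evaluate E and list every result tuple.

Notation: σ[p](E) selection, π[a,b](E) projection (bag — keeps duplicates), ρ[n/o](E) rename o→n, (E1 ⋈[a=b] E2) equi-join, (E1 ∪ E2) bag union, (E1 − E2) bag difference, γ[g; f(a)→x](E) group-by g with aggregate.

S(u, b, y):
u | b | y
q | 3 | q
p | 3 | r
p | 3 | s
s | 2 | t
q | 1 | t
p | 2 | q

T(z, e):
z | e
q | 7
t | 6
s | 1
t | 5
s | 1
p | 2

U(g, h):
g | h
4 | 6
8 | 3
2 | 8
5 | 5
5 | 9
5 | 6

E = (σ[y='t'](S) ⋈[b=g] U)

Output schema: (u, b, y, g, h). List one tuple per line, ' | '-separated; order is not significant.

Row counts bottom-up:
  S → 6
  σ[y='t'](S) → 2
  U → 6
  (σ[y='t'](S) ⋈[b=g] U) → 1

== RESULT ==
u | b | y | g | h
s | 2 | t | 2 | 8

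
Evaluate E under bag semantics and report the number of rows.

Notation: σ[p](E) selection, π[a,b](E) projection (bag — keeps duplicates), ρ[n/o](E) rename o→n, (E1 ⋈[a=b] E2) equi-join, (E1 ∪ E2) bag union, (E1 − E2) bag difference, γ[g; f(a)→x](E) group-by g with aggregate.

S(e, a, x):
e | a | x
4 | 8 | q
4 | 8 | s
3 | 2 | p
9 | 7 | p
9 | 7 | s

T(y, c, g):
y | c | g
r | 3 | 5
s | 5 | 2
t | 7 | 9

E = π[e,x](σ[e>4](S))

Subexpression sizes:
  S → 5
  σ[e>4](S) → 2
  π[e,x](σ[e>4](S)) → 2

|E| = 2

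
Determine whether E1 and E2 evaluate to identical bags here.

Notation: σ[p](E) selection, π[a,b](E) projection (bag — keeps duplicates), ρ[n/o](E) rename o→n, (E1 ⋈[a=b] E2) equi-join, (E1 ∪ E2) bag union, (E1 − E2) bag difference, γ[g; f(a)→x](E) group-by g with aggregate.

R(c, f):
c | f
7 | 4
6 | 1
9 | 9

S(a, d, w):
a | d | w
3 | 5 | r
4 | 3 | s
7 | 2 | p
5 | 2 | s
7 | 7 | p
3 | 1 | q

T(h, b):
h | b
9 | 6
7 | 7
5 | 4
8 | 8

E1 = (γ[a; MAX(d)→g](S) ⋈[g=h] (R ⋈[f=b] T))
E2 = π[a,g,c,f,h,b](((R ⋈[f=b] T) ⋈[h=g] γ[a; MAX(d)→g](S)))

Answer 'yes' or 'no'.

E1 stepwise |·|:
  S → 6
  γ[a; MAX(d)→g](S) → 4
  R → 3
  T → 4
  (R ⋈[f=b] T) → 1
  (γ[a; MAX(d)→g](S) ⋈[g=h] (R ⋈[f=b] T)) → 1
E2 stepwise |·|:
  R → 3
  T → 4
  (R ⋈[f=b] T) → 1
  S → 6
  γ[a; MAX(d)→g](S) → 4
  ((R ⋈[f=b] T) ⋈[h=g] γ[a; MAX(d)→g](S)) → 1
  π[a,g,c,f,h,b](((R ⋈[f=b] T) ⋈[h=g] γ[a; MAX(d)→g](S))) → 1

E1 and E2 produce the same multiset:
a | g | c | f | h | b
3 | 5 | 7 | 4 | 5 | 4

yes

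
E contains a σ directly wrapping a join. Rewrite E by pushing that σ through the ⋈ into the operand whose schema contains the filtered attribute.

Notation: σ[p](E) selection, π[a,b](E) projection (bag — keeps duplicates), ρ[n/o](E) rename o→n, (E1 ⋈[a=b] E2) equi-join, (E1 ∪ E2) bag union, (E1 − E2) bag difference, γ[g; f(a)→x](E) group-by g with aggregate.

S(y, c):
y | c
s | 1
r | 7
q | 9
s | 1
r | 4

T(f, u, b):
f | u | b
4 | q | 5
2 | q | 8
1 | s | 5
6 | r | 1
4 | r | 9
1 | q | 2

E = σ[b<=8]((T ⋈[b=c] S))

σ filters on b, owned by the left side.
E' = (σ[b<=8](T) ⋈[b=c] S)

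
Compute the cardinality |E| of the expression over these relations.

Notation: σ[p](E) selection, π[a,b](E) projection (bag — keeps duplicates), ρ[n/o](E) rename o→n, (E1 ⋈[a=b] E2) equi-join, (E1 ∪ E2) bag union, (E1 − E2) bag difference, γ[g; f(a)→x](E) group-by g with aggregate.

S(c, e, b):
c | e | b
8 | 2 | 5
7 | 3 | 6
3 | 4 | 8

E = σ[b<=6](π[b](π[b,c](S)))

Subexpression sizes:
  S → 3
  π[b,c](S) → 3
  π[b](π[b,c](S)) → 3
  σ[b<=6](π[b](π[b,c](S))) → 2

|E| = 2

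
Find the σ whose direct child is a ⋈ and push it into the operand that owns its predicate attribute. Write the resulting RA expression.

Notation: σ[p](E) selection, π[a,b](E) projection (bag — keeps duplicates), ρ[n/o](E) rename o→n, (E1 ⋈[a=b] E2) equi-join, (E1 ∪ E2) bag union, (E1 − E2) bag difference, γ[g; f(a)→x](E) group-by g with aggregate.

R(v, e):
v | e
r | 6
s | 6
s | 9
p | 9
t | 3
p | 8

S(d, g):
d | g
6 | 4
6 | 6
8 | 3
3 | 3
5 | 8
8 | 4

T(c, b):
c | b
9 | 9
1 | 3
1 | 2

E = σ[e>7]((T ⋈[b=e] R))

σ filters on e, owned by the right side.
E' = (T ⋈[b=e] σ[e>7](R))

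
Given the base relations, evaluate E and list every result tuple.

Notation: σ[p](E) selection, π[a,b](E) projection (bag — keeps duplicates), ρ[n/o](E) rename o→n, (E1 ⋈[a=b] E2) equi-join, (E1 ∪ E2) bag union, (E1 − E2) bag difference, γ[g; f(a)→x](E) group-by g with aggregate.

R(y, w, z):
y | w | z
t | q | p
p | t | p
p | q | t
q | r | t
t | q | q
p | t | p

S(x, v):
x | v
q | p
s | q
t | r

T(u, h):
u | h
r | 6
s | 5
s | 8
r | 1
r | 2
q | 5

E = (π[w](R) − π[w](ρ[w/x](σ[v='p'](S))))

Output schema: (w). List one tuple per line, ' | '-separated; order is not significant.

Stepwise |·|:
  R → 6
  π[w](R) → 6
  S → 3
  σ[v='p'](S) → 1
  ρ[w/x](σ[v='p'](S)) → 1
  π[w](ρ[w/x](σ[v='p'](S))) → 1
  (π[w](R) − π[w](ρ[w/x](σ[v='p'](S)))) → 5

== RESULT ==
w
q
q
r
t
t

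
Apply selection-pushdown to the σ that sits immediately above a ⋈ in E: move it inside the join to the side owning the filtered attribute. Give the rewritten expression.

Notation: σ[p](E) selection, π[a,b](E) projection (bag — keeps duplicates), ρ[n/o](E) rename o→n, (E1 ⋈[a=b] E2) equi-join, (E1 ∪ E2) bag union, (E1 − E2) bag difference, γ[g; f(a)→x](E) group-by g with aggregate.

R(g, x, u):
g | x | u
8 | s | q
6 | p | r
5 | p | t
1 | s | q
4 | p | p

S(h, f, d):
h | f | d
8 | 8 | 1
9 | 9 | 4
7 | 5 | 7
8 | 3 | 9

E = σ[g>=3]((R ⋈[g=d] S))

σ filters on g, owned by the left side.
E' = (σ[g>=3](R) ⋈[g=d] S)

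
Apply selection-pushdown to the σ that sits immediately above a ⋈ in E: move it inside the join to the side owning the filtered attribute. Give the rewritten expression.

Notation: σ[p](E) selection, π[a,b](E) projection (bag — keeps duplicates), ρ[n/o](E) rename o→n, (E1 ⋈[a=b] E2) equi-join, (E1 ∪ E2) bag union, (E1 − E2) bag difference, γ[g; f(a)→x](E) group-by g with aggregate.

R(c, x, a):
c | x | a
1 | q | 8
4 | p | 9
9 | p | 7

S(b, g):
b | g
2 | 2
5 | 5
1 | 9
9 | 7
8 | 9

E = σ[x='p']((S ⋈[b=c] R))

σ filters on x, owned by the right side.
E' = (S ⋈[b=c] σ[x='p'](R))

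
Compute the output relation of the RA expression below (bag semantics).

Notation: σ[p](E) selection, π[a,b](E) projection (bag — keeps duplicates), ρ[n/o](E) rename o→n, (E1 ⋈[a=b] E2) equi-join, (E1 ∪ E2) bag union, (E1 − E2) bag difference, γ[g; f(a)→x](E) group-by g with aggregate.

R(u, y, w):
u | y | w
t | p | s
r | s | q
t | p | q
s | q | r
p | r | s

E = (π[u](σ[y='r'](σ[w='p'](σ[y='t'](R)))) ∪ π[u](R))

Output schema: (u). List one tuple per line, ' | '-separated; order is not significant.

Per-node cardinality:
  R → 5
  σ[y='t'](R) → 0
  σ[w='p'](σ[y='t'](R)) → 0
  σ[y='r'](σ[w='p'](σ[y='t'](R))) → 0
  π[u](σ[y='r'](σ[w='p'](σ[y='t'](R)))) → 0
  R → 5
  π[u](R) → 5
  (π[u](σ[y='r'](σ[w='p'](σ[y='t'](R)))) ∪ π[u](R)) → 5

== RESULT ==
u
p
r
s
t
t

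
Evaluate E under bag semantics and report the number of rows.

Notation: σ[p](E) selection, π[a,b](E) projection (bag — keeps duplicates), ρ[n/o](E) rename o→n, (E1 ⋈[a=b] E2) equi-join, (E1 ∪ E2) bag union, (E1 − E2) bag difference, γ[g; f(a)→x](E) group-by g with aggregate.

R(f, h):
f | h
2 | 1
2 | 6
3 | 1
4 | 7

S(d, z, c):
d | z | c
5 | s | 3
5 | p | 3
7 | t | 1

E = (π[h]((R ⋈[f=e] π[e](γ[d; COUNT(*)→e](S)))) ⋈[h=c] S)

Subexpression sizes:
  R → 4
  S → 3
  γ[d; COUNT(*)→e](S) → 2
  π[e](γ[d; COUNT(*)→e](S)) → 2
  (R ⋈[f=e] π[e](γ[d; COUNT(*)→e](S))) → 2
  π[h]((R ⋈[f=e] π[e](γ[d; COUNT(*)→e](S)))) → 2
  S → 3
  (π[h]((R ⋈[f=e] π[e](γ[d; COUNT(*)→e](S)))) ⋈[h=c] S) → 1

|E| = 1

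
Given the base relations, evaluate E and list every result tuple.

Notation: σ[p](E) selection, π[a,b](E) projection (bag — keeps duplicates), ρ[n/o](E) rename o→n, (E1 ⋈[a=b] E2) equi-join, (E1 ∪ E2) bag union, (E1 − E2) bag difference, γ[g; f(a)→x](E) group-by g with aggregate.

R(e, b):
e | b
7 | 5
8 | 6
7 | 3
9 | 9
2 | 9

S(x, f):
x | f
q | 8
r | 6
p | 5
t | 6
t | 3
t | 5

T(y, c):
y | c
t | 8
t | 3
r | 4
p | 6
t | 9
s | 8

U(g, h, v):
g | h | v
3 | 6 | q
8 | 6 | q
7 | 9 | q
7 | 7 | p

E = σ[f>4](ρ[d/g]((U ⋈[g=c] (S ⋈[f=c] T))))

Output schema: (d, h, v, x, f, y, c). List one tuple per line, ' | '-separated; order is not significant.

Per-node cardinality:
  U → 4
  S → 6
  T → 6
  (S ⋈[f=c] T) → 5
  (U ⋈[g=c] (S ⋈[f=c] T)) → 3
  ρ[d/g]((U ⋈[g=c] (S ⋈[f=c] T))) → 3
  σ[f>4](ρ[d/g]((U ⋈[g=c] (S ⋈[f=c] T)))) → 2

== RESULT ==
d | h | v | x | f | y | c
8 | 6 | q | q | 8 | s | 8
8 | 6 | q | q | 8 | t | 8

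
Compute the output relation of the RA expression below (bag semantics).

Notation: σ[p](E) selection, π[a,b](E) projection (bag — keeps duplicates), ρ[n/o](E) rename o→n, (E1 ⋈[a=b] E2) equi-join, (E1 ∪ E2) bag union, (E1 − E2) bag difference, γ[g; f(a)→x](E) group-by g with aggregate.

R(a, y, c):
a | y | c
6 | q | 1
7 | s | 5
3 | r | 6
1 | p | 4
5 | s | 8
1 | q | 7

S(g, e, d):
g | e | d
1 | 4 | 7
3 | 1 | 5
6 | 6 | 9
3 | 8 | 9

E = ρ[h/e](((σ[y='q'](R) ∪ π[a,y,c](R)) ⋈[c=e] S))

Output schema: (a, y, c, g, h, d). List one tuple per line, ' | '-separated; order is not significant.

Subexpression sizes:
  R → 6
  σ[y='q'](R) → 2
  R → 6
  π[a,y,c](R) → 6
  (σ[y='q'](R) ∪ π[a,y,c](R)) → 8
  S → 4
  ((σ[y='q'](R) ∪ π[a,y,c](R)) ⋈[c=e] S) → 5
  ρ[h/e](((σ[y='q'](R) ∪ π[a,y,c](R)) ⋈[c=e] S)) → 5

== RESULT ==
a | y | c | g | h | d
1 | p | 4 | 1 | 4 | 7
3 | r | 6 | 6 | 6 | 9
5 | s | 8 | 3 | 8 | 9
6 | q | 1 | 3 | 1 | 5
6 | q | 1 | 3 | 1 | 5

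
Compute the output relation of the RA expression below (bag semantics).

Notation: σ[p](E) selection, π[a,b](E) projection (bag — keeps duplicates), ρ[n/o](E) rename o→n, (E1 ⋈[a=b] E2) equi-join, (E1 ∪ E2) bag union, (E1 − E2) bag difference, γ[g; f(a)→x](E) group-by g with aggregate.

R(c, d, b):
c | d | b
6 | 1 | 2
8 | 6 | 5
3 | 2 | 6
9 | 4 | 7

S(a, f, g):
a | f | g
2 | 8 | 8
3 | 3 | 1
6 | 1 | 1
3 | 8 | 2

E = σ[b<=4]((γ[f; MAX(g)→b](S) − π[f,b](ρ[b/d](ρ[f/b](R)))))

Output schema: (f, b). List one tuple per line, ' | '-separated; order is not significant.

Subexpression sizes:
  S → 4
  γ[f; MAX(g)→b](S) → 3
  R → 4
  ρ[f/b](R) → 4
  ρ[b/d](ρ[f/b](R)) → 4
  π[f,b](ρ[b/d](ρ[f/b](R))) → 4
  (γ[f; MAX(g)→b](S) − π[f,b](ρ[b/d](ρ[f/b](R)))) → 3
  σ[b<=4]((γ[f; MAX(g)→b](S) − π[f,b](ρ[b/d](ρ[f/b](R))))) → 2

== RESULT ==
f | b
1 | 1
3 | 1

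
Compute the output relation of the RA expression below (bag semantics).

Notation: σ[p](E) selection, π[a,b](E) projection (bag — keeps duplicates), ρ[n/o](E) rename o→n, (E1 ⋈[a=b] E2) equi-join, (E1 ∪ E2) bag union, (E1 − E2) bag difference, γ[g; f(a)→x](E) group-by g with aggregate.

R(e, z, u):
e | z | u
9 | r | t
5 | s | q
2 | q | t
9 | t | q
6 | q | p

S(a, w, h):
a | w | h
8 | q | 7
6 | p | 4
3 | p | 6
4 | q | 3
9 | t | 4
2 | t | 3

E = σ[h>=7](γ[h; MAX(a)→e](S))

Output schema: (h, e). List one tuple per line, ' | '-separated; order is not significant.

Row counts bottom-up:
  S → 6
  γ[h; MAX(a)→e](S) → 4
  σ[h>=7](γ[h; MAX(a)→e](S)) → 1

== RESULT ==
h | e
7 | 8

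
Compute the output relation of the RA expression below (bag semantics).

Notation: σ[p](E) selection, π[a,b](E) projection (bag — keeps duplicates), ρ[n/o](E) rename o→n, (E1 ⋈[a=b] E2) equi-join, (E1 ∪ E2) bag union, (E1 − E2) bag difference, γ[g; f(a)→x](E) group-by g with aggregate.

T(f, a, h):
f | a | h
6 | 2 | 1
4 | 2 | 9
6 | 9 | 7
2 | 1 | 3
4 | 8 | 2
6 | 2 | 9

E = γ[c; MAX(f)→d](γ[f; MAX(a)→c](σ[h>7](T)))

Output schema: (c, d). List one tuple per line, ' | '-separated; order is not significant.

Per-node cardinality:
  T → 6
  σ[h>7](T) → 2
  γ[f; MAX(a)→c](σ[h>7](T)) → 2
  γ[c; MAX(f)→d](γ[f; MAX(a)→c](σ[h>7](T))) → 1

== RESULT ==
c | d
2 | 6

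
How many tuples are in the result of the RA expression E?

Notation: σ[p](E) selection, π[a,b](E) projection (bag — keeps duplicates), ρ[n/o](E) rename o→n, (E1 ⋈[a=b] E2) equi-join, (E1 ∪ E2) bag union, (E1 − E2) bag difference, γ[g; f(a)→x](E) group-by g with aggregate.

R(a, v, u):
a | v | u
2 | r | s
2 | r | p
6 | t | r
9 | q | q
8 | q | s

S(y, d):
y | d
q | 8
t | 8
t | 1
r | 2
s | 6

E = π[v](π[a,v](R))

Per-node cardinality:
  R → 5
  π[a,v](R) → 5
  π[v](π[a,v](R)) → 5

|E| = 5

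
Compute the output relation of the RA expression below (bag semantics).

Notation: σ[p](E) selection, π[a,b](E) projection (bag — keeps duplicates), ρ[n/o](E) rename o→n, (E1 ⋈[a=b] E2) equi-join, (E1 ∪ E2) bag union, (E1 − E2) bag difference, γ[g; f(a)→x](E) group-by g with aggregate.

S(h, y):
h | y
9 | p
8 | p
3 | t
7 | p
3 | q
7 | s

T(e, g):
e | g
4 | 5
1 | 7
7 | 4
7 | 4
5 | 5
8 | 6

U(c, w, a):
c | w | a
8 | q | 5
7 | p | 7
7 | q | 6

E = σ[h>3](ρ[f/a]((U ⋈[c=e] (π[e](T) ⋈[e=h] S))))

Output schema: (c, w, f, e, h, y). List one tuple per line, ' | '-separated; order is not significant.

Per-node cardinality:
  U → 3
  T → 6
  π[e](T) → 6
  S → 6
  (π[e](T) ⋈[e=h] S) → 5
  (U ⋈[c=e] (π[e](T) ⋈[e=h] S)) → 9
  ρ[f/a]((U ⋈[c=e] (π[e](T) ⋈[e=h] S))) → 9
  σ[h>3](ρ[f/a]((U ⋈[c=e] (π[e](T) ⋈[e=h] S)))) → 9

== RESULT ==
c | w | f | e | h | y
7 | p | 7 | 7 | 7 | p
7 | p | 7 | 7 | 7 | p
7 | p | 7 | 7 | 7 | s
7 | p | 7 | 7 | 7 | s
7 | q | 6 | 7 | 7 | p
7 | q | 6 | 7 | 7 | p
7 | q | 6 | 7 | 7 | s
7 | q | 6 | 7 | 7 | s
8 | q | 5 | 8 | 8 | p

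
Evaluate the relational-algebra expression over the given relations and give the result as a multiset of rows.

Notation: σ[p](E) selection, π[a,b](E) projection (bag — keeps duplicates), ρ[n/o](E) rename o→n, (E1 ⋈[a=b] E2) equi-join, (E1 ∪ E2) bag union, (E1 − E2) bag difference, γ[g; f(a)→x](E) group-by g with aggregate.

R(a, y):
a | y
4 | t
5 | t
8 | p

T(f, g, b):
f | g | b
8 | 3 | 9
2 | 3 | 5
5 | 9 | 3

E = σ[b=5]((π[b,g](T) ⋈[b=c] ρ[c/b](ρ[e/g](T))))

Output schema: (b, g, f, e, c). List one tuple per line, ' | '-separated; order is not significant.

Row counts bottom-up:
  T → 3
  π[b,g](T) → 3
  T → 3
  ρ[e/g](T) → 3
  ρ[c/b](ρ[e/g](T)) → 3
  (π[b,g](T) ⋈[b=c] ρ[c/b](ρ[e/g](T))) → 3
  σ[b=5]((π[b,g](T) ⋈[b=c] ρ[c/b](ρ[e/g](T)))) → 1

== RESULT ==
b | g | f | e | c
5 | 3 | 2 | 3 | 5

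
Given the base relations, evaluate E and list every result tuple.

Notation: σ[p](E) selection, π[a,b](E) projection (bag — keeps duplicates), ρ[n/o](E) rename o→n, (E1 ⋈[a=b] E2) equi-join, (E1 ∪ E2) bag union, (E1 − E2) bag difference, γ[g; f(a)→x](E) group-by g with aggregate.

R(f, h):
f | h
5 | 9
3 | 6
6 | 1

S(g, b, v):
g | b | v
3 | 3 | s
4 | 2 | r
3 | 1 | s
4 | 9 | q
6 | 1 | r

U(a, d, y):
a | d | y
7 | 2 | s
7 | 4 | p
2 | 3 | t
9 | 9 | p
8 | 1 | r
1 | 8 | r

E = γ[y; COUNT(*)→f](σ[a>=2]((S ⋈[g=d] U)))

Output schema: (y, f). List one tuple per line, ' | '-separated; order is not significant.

Row counts bottom-up:
  S → 5
  U → 6
  (S ⋈[g=d] U) → 4
  σ[a>=2]((S ⋈[g=d] U)) → 4
  γ[y; COUNT(*)→f](σ[a>=2]((S ⋈[g=d] U))) → 2

== RESULT ==
y | f
p | 2
t | 2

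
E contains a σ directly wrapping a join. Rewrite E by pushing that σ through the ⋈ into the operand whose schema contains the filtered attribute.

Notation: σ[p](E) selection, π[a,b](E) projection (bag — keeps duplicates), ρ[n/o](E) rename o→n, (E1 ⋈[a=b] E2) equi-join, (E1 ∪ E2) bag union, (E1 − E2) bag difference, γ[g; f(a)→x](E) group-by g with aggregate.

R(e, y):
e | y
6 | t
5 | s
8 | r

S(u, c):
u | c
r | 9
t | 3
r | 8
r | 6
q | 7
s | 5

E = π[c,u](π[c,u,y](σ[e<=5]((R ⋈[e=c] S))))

σ filters on e, owned by the left side.
E' = π[c,u](π[c,u,y]((σ[e<=5](R) ⋈[e=c] S)))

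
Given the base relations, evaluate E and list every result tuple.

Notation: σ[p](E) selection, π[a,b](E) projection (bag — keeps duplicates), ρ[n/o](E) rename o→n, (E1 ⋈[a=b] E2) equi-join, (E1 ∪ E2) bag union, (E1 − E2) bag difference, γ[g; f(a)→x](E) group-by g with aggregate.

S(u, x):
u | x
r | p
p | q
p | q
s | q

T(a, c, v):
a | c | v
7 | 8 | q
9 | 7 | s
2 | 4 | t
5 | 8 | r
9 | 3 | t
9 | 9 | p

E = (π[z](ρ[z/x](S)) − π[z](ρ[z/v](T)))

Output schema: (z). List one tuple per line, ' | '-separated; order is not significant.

Subexpression sizes:
  S → 4
  ρ[z/x](S) → 4
  π[z](ρ[z/x](S)) → 4
  T → 6
  ρ[z/v](T) → 6
  π[z](ρ[z/v](T)) → 6
  (π[z](ρ[z/x](S)) − π[z](ρ[z/v](T))) → 2

== RESULT ==
z
q
q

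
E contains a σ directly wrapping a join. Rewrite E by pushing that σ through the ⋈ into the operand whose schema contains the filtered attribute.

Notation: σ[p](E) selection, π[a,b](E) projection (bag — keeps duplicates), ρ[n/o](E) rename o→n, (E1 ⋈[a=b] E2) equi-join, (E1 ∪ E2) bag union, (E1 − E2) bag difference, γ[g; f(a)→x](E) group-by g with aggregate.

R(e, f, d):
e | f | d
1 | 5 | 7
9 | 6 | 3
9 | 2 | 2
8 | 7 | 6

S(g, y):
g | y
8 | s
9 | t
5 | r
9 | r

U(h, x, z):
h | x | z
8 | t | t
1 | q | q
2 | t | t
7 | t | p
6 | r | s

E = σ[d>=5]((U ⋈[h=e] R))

σ filters on d, owned by the right side.
E' = (U ⋈[h=e] σ[d>=5](R))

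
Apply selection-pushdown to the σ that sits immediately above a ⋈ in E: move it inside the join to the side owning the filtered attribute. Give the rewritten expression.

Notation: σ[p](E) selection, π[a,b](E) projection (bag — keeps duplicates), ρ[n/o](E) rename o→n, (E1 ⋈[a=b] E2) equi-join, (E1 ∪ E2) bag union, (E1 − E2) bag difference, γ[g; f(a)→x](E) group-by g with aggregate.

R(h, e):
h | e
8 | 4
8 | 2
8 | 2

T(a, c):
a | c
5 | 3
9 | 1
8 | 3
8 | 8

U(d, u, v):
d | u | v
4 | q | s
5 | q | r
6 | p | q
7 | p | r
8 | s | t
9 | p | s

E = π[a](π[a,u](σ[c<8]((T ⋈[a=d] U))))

σ filters on c, owned by the left side.
E' = π[a](π[a,u]((σ[c<8](T) ⋈[a=d] U)))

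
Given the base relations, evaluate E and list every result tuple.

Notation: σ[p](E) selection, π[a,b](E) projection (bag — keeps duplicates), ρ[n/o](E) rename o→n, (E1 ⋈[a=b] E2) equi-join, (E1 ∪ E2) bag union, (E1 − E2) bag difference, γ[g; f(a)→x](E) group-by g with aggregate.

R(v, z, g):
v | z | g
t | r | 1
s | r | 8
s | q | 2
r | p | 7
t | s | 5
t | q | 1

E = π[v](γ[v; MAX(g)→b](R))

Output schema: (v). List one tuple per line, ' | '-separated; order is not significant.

Subexpression sizes:
  R → 6
  γ[v; MAX(g)→b](R) → 3
  π[v](γ[v; MAX(g)→b](R)) → 3

== RESULT ==
v
r
s
t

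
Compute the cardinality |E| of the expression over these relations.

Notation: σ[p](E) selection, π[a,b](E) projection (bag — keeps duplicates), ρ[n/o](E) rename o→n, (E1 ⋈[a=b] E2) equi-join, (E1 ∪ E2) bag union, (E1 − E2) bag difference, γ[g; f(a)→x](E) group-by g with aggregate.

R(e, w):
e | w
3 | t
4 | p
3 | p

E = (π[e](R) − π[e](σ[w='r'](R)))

Per-node cardinality:
  R → 3
  π[e](R) → 3
  R → 3
  σ[w='r'](R) → 0
  π[e](σ[w='r'](R)) → 0
  (π[e](R) − π[e](σ[w='r'](R))) → 3

|E| = 3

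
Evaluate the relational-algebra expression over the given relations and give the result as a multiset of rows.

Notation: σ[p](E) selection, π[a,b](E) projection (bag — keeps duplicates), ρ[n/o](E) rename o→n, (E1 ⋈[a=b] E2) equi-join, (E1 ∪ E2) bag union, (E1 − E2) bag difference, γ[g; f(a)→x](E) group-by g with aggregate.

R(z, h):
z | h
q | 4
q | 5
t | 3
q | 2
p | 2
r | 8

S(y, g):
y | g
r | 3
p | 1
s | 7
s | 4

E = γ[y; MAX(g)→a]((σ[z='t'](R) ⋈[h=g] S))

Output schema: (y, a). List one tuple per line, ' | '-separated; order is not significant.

Row counts bottom-up:
  R → 6
  σ[z='t'](R) → 1
  S → 4
  (σ[z='t'](R) ⋈[h=g] S) → 1
  γ[y; MAX(g)→a]((σ[z='t'](R) ⋈[h=g] S)) → 1

== RESULT ==
y | a
r | 3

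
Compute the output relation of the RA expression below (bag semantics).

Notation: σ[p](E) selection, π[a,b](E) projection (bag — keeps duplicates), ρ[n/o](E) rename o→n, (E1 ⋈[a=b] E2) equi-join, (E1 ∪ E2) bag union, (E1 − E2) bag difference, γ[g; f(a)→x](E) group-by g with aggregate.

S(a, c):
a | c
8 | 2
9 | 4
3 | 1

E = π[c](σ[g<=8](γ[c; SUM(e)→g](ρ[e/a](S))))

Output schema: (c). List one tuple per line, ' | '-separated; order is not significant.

Subexpression sizes:
  S → 3
  ρ[e/a](S) → 3
  γ[c; SUM(e)→g](ρ[e/a](S)) → 3
  σ[g<=8](γ[c; SUM(e)→g](ρ[e/a](S))) → 2
  π[c](σ[g<=8](γ[c; SUM(e)→g](ρ[e/a](S)))) → 2

== RESULT ==
c
1
2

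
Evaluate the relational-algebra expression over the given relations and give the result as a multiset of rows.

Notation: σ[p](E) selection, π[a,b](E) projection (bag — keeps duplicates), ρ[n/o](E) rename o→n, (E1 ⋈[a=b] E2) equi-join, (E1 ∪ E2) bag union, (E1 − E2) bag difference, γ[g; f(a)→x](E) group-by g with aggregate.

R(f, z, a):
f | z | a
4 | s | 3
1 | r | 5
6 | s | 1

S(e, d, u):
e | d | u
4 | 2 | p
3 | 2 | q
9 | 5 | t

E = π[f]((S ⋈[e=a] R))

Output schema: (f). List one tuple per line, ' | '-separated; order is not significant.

Subexpression sizes:
  S → 3
  R → 3
  (S ⋈[e=a] R) → 1
  π[f]((S ⋈[e=a] R)) → 1

== RESULT ==
f
4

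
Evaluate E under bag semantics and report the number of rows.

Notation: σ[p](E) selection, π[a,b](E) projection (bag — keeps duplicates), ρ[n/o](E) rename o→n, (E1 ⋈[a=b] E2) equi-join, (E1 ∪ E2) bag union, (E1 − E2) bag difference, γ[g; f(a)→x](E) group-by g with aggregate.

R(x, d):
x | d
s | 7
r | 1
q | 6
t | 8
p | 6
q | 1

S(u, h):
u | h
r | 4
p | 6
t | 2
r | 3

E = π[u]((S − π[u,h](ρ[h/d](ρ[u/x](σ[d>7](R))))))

Row counts bottom-up:
  S → 4
  R → 6
  σ[d>7](R) → 1
  ρ[u/x](σ[d>7](R)) → 1
  ρ[h/d](ρ[u/x](σ[d>7](R))) → 1
  π[u,h](ρ[h/d](ρ[u/x](σ[d>7](R)))) → 1
  (S − π[u,h](ρ[h/d](ρ[u/x](σ[d>7](R))))) → 4
  π[u]((S − π[u,h](ρ[h/d](ρ[u/x](σ[d>7](R)))))) → 4

|E| = 4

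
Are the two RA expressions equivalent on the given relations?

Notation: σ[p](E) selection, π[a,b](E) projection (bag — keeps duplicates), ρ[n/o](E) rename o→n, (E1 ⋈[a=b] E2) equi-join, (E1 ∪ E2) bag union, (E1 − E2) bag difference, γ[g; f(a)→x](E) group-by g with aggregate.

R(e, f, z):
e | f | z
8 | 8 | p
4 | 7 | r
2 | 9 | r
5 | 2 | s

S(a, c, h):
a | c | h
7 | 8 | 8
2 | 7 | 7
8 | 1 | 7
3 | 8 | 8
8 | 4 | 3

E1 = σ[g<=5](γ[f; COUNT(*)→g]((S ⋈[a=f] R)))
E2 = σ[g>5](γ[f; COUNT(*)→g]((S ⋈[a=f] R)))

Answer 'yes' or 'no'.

E1 stepwise |·|:
  S → 5
  R → 4
  (S ⋈[a=f] R) → 4
  γ[f; COUNT(*)→g]((S ⋈[a=f] R)) → 3
  σ[g<=5](γ[f; COUNT(*)→g]((S ⋈[a=f] R))) → 3
E2 stepwise |·|:
  S → 5
  R → 4
  (S ⋈[a=f] R) → 4
  γ[f; COUNT(*)→g]((S ⋈[a=f] R)) → 3
  σ[g>5](γ[f; COUNT(*)→g]((S ⋈[a=f] R))) → 0

E1 result:
f | g
2 | 1
7 | 1
8 | 2
E2 result:
f | g
(0 rows)
Witness: (8, 2) appears 1× in E1 but 0× in E2.

no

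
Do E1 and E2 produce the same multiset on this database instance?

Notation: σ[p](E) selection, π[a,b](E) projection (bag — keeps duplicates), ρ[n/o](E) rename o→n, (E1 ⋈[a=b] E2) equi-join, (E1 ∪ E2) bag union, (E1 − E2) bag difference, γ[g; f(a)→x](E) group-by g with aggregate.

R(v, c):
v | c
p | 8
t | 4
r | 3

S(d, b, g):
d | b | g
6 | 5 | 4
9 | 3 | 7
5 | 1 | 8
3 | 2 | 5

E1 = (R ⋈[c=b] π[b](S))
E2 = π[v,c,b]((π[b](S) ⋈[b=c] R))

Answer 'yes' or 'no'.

E1 stepwise |·|:
  R → 3
  S → 4
  π[b](S) → 4
  (R ⋈[c=b] π[b](S)) → 1
E2 stepwise |·|:
  S → 4
  π[b](S) → 4
  R → 3
  (π[b](S) ⋈[b=c] R) → 1
  π[v,c,b]((π[b](S) ⋈[b=c] R)) → 1

E1 and E2 produce the same multiset:
v | c | b
r | 3 | 3

yes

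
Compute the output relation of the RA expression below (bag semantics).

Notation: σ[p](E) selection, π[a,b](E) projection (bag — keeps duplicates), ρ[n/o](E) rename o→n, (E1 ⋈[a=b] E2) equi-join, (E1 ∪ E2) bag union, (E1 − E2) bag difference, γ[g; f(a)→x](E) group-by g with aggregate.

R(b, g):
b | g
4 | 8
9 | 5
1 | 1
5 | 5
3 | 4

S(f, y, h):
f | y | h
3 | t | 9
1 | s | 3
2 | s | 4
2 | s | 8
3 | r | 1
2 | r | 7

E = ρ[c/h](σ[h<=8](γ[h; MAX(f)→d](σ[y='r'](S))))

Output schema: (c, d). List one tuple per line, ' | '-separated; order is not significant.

Subexpression sizes:
  S → 6
  σ[y='r'](S) → 2
  γ[h; MAX(f)→d](σ[y='r'](S)) → 2
  σ[h<=8](γ[h; MAX(f)→d](σ[y='r'](S))) → 2
  ρ[c/h](σ[h<=8](γ[h; MAX(f)→d](σ[y='r'](S)))) → 2

== RESULT ==
c | d
1 | 3
7 | 2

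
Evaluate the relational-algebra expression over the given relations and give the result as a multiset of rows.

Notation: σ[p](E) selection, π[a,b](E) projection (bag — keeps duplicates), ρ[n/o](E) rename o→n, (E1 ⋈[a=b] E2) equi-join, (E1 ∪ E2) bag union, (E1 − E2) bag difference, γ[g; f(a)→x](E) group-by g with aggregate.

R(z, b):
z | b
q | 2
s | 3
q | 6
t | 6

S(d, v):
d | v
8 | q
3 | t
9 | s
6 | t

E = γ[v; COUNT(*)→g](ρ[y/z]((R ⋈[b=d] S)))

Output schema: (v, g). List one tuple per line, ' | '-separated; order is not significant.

Subexpression sizes:
  R → 4
  S → 4
  (R ⋈[b=d] S) → 3
  ρ[y/z]((R ⋈[b=d] S)) → 3
  γ[v; COUNT(*)→g](ρ[y/z]((R ⋈[b=d] S))) → 1

== RESULT ==
v | g
t | 3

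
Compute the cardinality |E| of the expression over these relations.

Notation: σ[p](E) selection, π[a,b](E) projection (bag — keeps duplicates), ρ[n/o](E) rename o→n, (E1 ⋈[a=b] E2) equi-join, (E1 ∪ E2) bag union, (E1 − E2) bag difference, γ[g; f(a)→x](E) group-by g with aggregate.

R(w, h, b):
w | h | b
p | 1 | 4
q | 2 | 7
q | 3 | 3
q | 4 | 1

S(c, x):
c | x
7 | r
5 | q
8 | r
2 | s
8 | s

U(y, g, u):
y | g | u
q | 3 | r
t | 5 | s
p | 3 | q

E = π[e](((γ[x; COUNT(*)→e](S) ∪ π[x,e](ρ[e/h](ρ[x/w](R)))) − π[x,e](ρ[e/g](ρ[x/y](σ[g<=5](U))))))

Row counts bottom-up:
  S → 5
  γ[x; COUNT(*)→e](S) → 3
  R → 4
  ρ[x/w](R) → 4
  ρ[e/h](ρ[x/w](R)) → 4
  π[x,e](ρ[e/h](ρ[x/w](R))) → 4
  (γ[x; COUNT(*)→e](S) ∪ π[x,e](ρ[e/h](ρ[x/w](R)))) → 7
  U → 3
  σ[g<=5](U) → 3
  ρ[x/y](σ[g<=5](U)) → 3
  ρ[e/g](ρ[x/y](σ[g<=5](U))) → 3
  π[x,e](ρ[e/g](ρ[x/y](σ[g<=5](U)))) → 3
  ((γ[x; COUNT(*)→e](S) ∪ π[x,e](ρ[e/h](ρ[x/w](R)))) − π[x,e](ρ[e/g](ρ[x/y](σ[g<=5](U))))) → 6
  π[e](((γ[x; COUNT(*)→e](S) ∪ π[x,e](ρ[e/h](ρ[x/w](R)))) − π[x,e](ρ[e/g](ρ[x/y](σ[g<=5](U)))))) → 6

|E| = 6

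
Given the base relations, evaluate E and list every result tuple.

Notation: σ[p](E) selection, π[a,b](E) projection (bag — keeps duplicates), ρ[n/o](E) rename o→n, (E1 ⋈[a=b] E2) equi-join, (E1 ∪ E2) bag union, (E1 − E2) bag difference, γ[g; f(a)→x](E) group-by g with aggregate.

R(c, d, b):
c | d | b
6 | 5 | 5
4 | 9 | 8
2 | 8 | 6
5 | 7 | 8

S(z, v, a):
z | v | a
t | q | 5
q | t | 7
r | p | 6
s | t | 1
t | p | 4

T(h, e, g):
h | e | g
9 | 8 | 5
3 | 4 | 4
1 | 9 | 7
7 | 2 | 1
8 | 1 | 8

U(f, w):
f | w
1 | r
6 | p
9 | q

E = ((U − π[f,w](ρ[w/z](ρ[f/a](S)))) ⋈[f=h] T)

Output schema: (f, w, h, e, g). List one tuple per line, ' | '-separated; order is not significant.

Row counts bottom-up:
  U → 3
  S → 5
  ρ[f/a](S) → 5
  ρ[w/z](ρ[f/a](S)) → 5
  π[f,w](ρ[w/z](ρ[f/a](S))) → 5
  (U − π[f,w](ρ[w/z](ρ[f/a](S)))) → 3
  T → 5
  ((U − π[f,w](ρ[w/z](ρ[f/a](S)))) ⋈[f=h] T) → 2

== RESULT ==
f | w | h | e | g
1 | r | 1 | 9 | 7
9 | q | 9 | 8 | 5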